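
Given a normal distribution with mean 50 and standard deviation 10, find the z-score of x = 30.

-2

Step 1: Recall the z-score formula: z = (x - mu) / sigma
Step 2: Substitute values: z = (30 - 50) / 10
Step 3: z = -20 / 10 = -2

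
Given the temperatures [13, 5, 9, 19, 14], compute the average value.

12

Step 1: Sum all values: 13 + 5 + 9 + 19 + 14 = 60
Step 2: Count the number of values: n = 5
Step 3: Mean = sum / n = 60 / 5 = 12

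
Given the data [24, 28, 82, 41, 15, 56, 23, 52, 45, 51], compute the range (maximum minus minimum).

67

Step 1: Identify the maximum value: max = 82
Step 2: Identify the minimum value: min = 15
Step 3: Range = max - min = 82 - 15 = 67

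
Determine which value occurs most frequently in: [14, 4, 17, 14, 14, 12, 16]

14

Step 1: Count the frequency of each value:
  4: appears 1 time(s)
  12: appears 1 time(s)
  14: appears 3 time(s)
  16: appears 1 time(s)
  17: appears 1 time(s)
Step 2: The value 14 appears most frequently (3 times).
Step 3: Mode = 14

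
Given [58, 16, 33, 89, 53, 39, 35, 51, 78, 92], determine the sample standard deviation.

25.2551

Step 1: Compute the mean: 54.4
Step 2: Sum of squared deviations from the mean: 5740.4
Step 3: Sample variance = 5740.4 / 9 = 637.8222
Step 4: Standard deviation = sqrt(637.8222) = 25.2551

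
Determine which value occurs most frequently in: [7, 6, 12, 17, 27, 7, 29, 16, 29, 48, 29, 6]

29

Step 1: Count the frequency of each value:
  6: appears 2 time(s)
  7: appears 2 time(s)
  12: appears 1 time(s)
  16: appears 1 time(s)
  17: appears 1 time(s)
  27: appears 1 time(s)
  29: appears 3 time(s)
  48: appears 1 time(s)
Step 2: The value 29 appears most frequently (3 times).
Step 3: Mode = 29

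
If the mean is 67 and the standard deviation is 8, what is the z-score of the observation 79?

1.5

Step 1: Recall the z-score formula: z = (x - mu) / sigma
Step 2: Substitute values: z = (79 - 67) / 8
Step 3: z = 12 / 8 = 1.5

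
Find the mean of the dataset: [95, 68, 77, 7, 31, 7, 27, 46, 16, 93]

46.7

Step 1: Sum all values: 95 + 68 + 77 + 7 + 31 + 7 + 27 + 46 + 16 + 93 = 467
Step 2: Count the number of values: n = 10
Step 3: Mean = sum / n = 467 / 10 = 46.7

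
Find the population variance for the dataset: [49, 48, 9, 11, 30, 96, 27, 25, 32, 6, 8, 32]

577.5764

Step 1: Compute the mean: (49 + 48 + 9 + 11 + 30 + 96 + 27 + 25 + 32 + 6 + 8 + 32) / 12 = 31.0833
Step 2: Compute squared deviations from the mean:
  (49 - 31.0833)^2 = 321.0069
  (48 - 31.0833)^2 = 286.1736
  (9 - 31.0833)^2 = 487.6736
  (11 - 31.0833)^2 = 403.3403
  (30 - 31.0833)^2 = 1.1736
  (96 - 31.0833)^2 = 4214.1736
  (27 - 31.0833)^2 = 16.6736
  (25 - 31.0833)^2 = 37.0069
  (32 - 31.0833)^2 = 0.8403
  (6 - 31.0833)^2 = 629.1736
  (8 - 31.0833)^2 = 532.8403
  (32 - 31.0833)^2 = 0.8403
Step 3: Sum of squared deviations = 6930.9167
Step 4: Population variance = 6930.9167 / 12 = 577.5764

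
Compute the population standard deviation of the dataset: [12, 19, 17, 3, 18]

5.9127

Step 1: Compute the mean: 13.8
Step 2: Sum of squared deviations from the mean: 174.8
Step 3: Population variance = 174.8 / 5 = 34.96
Step 4: Standard deviation = sqrt(34.96) = 5.9127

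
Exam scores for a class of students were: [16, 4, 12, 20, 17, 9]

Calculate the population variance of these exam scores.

28.6667

Step 1: Compute the mean: (16 + 4 + 12 + 20 + 17 + 9) / 6 = 13
Step 2: Compute squared deviations from the mean:
  (16 - 13)^2 = 9
  (4 - 13)^2 = 81
  (12 - 13)^2 = 1
  (20 - 13)^2 = 49
  (17 - 13)^2 = 16
  (9 - 13)^2 = 16
Step 3: Sum of squared deviations = 172
Step 4: Population variance = 172 / 6 = 28.6667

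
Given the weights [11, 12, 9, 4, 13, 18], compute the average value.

11.1667

Step 1: Sum all values: 11 + 12 + 9 + 4 + 13 + 18 = 67
Step 2: Count the number of values: n = 6
Step 3: Mean = sum / n = 67 / 6 = 11.1667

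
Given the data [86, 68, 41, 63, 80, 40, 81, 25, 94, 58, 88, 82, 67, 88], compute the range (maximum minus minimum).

69

Step 1: Identify the maximum value: max = 94
Step 2: Identify the minimum value: min = 25
Step 3: Range = max - min = 94 - 25 = 69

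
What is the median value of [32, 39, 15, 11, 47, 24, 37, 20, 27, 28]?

27.5

Step 1: Sort the data in ascending order: [11, 15, 20, 24, 27, 28, 32, 37, 39, 47]
Step 2: The number of values is n = 10.
Step 3: Since n is even, the median is the average of positions 5 and 6:
  Median = (27 + 28) / 2 = 27.5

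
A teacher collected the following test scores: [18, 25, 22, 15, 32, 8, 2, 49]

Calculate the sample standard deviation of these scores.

14.6184

Step 1: Compute the mean: 21.375
Step 2: Sum of squared deviations from the mean: 1495.875
Step 3: Sample variance = 1495.875 / 7 = 213.6964
Step 4: Standard deviation = sqrt(213.6964) = 14.6184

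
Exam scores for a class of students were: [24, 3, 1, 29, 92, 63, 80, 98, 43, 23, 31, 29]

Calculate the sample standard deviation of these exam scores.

32.8301

Step 1: Compute the mean: 43
Step 2: Sum of squared deviations from the mean: 11856
Step 3: Sample variance = 11856 / 11 = 1077.8182
Step 4: Standard deviation = sqrt(1077.8182) = 32.8301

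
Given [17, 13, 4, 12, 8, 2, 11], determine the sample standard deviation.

5.2554

Step 1: Compute the mean: 9.5714
Step 2: Sum of squared deviations from the mean: 165.7143
Step 3: Sample variance = 165.7143 / 6 = 27.619
Step 4: Standard deviation = sqrt(27.619) = 5.2554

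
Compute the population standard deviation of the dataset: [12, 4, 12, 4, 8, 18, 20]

5.8414

Step 1: Compute the mean: 11.1429
Step 2: Sum of squared deviations from the mean: 238.8571
Step 3: Population variance = 238.8571 / 7 = 34.1224
Step 4: Standard deviation = sqrt(34.1224) = 5.8414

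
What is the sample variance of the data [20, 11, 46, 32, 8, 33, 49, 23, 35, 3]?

246.4444

Step 1: Compute the mean: (20 + 11 + 46 + 32 + 8 + 33 + 49 + 23 + 35 + 3) / 10 = 26
Step 2: Compute squared deviations from the mean:
  (20 - 26)^2 = 36
  (11 - 26)^2 = 225
  (46 - 26)^2 = 400
  (32 - 26)^2 = 36
  (8 - 26)^2 = 324
  (33 - 26)^2 = 49
  (49 - 26)^2 = 529
  (23 - 26)^2 = 9
  (35 - 26)^2 = 81
  (3 - 26)^2 = 529
Step 3: Sum of squared deviations = 2218
Step 4: Sample variance = 2218 / 9 = 246.4444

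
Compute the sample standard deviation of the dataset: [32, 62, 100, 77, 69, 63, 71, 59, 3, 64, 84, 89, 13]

28.5442

Step 1: Compute the mean: 60.4615
Step 2: Sum of squared deviations from the mean: 9777.2308
Step 3: Sample variance = 9777.2308 / 12 = 814.7692
Step 4: Standard deviation = sqrt(814.7692) = 28.5442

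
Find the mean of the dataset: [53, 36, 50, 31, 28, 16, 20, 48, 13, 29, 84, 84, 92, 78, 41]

46.8667

Step 1: Sum all values: 53 + 36 + 50 + 31 + 28 + 16 + 20 + 48 + 13 + 29 + 84 + 84 + 92 + 78 + 41 = 703
Step 2: Count the number of values: n = 15
Step 3: Mean = sum / n = 703 / 15 = 46.8667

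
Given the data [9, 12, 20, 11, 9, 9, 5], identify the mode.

9

Step 1: Count the frequency of each value:
  5: appears 1 time(s)
  9: appears 3 time(s)
  11: appears 1 time(s)
  12: appears 1 time(s)
  20: appears 1 time(s)
Step 2: The value 9 appears most frequently (3 times).
Step 3: Mode = 9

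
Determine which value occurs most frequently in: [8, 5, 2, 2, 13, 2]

2

Step 1: Count the frequency of each value:
  2: appears 3 time(s)
  5: appears 1 time(s)
  8: appears 1 time(s)
  13: appears 1 time(s)
Step 2: The value 2 appears most frequently (3 times).
Step 3: Mode = 2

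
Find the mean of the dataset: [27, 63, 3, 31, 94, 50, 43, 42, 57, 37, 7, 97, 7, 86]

46

Step 1: Sum all values: 27 + 63 + 3 + 31 + 94 + 50 + 43 + 42 + 57 + 37 + 7 + 97 + 7 + 86 = 644
Step 2: Count the number of values: n = 14
Step 3: Mean = sum / n = 644 / 14 = 46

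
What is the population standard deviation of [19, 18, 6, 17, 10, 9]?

5.0139

Step 1: Compute the mean: 13.1667
Step 2: Sum of squared deviations from the mean: 150.8333
Step 3: Population variance = 150.8333 / 6 = 25.1389
Step 4: Standard deviation = sqrt(25.1389) = 5.0139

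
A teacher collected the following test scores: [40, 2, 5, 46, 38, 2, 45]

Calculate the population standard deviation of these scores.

19.6095

Step 1: Compute the mean: 25.4286
Step 2: Sum of squared deviations from the mean: 2691.7143
Step 3: Population variance = 2691.7143 / 7 = 384.5306
Step 4: Standard deviation = sqrt(384.5306) = 19.6095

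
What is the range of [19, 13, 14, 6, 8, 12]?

13

Step 1: Identify the maximum value: max = 19
Step 2: Identify the minimum value: min = 6
Step 3: Range = max - min = 19 - 6 = 13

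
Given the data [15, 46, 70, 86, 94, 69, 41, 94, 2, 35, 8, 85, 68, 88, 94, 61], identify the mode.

94

Step 1: Count the frequency of each value:
  2: appears 1 time(s)
  8: appears 1 time(s)
  15: appears 1 time(s)
  35: appears 1 time(s)
  41: appears 1 time(s)
  46: appears 1 time(s)
  61: appears 1 time(s)
  68: appears 1 time(s)
  69: appears 1 time(s)
  70: appears 1 time(s)
  85: appears 1 time(s)
  86: appears 1 time(s)
  88: appears 1 time(s)
  94: appears 3 time(s)
Step 2: The value 94 appears most frequently (3 times).
Step 3: Mode = 94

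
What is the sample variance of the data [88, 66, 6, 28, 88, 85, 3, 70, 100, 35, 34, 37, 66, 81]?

1017.2582

Step 1: Compute the mean: (88 + 66 + 6 + 28 + 88 + 85 + 3 + 70 + 100 + 35 + 34 + 37 + 66 + 81) / 14 = 56.2143
Step 2: Compute squared deviations from the mean:
  (88 - 56.2143)^2 = 1010.3316
  (66 - 56.2143)^2 = 95.7602
  (6 - 56.2143)^2 = 2521.4745
  (28 - 56.2143)^2 = 796.0459
  (88 - 56.2143)^2 = 1010.3316
  (85 - 56.2143)^2 = 828.6173
  (3 - 56.2143)^2 = 2831.7602
  (70 - 56.2143)^2 = 190.0459
  (100 - 56.2143)^2 = 1917.1888
  (35 - 56.2143)^2 = 450.0459
  (34 - 56.2143)^2 = 493.4745
  (37 - 56.2143)^2 = 369.1888
  (66 - 56.2143)^2 = 95.7602
  (81 - 56.2143)^2 = 614.3316
Step 3: Sum of squared deviations = 13224.3571
Step 4: Sample variance = 13224.3571 / 13 = 1017.2582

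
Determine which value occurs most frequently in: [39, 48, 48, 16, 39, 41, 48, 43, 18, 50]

48

Step 1: Count the frequency of each value:
  16: appears 1 time(s)
  18: appears 1 time(s)
  39: appears 2 time(s)
  41: appears 1 time(s)
  43: appears 1 time(s)
  48: appears 3 time(s)
  50: appears 1 time(s)
Step 2: The value 48 appears most frequently (3 times).
Step 3: Mode = 48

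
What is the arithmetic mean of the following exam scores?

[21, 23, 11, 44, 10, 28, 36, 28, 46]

27.4444

Step 1: Sum all values: 21 + 23 + 11 + 44 + 10 + 28 + 36 + 28 + 46 = 247
Step 2: Count the number of values: n = 9
Step 3: Mean = sum / n = 247 / 9 = 27.4444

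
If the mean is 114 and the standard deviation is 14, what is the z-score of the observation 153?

2.7857

Step 1: Recall the z-score formula: z = (x - mu) / sigma
Step 2: Substitute values: z = (153 - 114) / 14
Step 3: z = 39 / 14 = 2.7857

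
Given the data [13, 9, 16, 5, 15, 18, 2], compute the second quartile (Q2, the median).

13

Step 1: Sort the data: [2, 5, 9, 13, 15, 16, 18]
Step 2: n = 7
Step 3: Q2 is the median. Since n is odd, it is the middle value at position 4: 13
Step 4: Q2 = 13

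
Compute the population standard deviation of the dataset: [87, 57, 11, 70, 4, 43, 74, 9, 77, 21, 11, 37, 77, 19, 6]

29.672

Step 1: Compute the mean: 40.2
Step 2: Sum of squared deviations from the mean: 13206.4
Step 3: Population variance = 13206.4 / 15 = 880.4267
Step 4: Standard deviation = sqrt(880.4267) = 29.672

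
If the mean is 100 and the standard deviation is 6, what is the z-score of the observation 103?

0.5

Step 1: Recall the z-score formula: z = (x - mu) / sigma
Step 2: Substitute values: z = (103 - 100) / 6
Step 3: z = 3 / 6 = 0.5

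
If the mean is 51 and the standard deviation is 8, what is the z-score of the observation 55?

0.5

Step 1: Recall the z-score formula: z = (x - mu) / sigma
Step 2: Substitute values: z = (55 - 51) / 8
Step 3: z = 4 / 8 = 0.5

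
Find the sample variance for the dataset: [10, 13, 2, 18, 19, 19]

45.1

Step 1: Compute the mean: (10 + 13 + 2 + 18 + 19 + 19) / 6 = 13.5
Step 2: Compute squared deviations from the mean:
  (10 - 13.5)^2 = 12.25
  (13 - 13.5)^2 = 0.25
  (2 - 13.5)^2 = 132.25
  (18 - 13.5)^2 = 20.25
  (19 - 13.5)^2 = 30.25
  (19 - 13.5)^2 = 30.25
Step 3: Sum of squared deviations = 225.5
Step 4: Sample variance = 225.5 / 5 = 45.1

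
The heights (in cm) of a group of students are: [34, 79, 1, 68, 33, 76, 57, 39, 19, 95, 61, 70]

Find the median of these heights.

59

Step 1: Sort the data in ascending order: [1, 19, 33, 34, 39, 57, 61, 68, 70, 76, 79, 95]
Step 2: The number of values is n = 12.
Step 3: Since n is even, the median is the average of positions 6 and 7:
  Median = (57 + 61) / 2 = 59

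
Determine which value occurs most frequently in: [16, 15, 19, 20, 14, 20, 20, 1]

20

Step 1: Count the frequency of each value:
  1: appears 1 time(s)
  14: appears 1 time(s)
  15: appears 1 time(s)
  16: appears 1 time(s)
  19: appears 1 time(s)
  20: appears 3 time(s)
Step 2: The value 20 appears most frequently (3 times).
Step 3: Mode = 20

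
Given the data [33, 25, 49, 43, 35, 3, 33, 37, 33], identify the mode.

33

Step 1: Count the frequency of each value:
  3: appears 1 time(s)
  25: appears 1 time(s)
  33: appears 3 time(s)
  35: appears 1 time(s)
  37: appears 1 time(s)
  43: appears 1 time(s)
  49: appears 1 time(s)
Step 2: The value 33 appears most frequently (3 times).
Step 3: Mode = 33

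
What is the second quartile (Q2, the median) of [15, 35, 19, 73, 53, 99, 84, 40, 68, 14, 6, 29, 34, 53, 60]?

40

Step 1: Sort the data: [6, 14, 15, 19, 29, 34, 35, 40, 53, 53, 60, 68, 73, 84, 99]
Step 2: n = 15
Step 3: Q2 is the median. Since n is odd, it is the middle value at position 8: 40
Step 4: Q2 = 40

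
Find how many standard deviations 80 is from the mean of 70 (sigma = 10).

1

Step 1: Recall the z-score formula: z = (x - mu) / sigma
Step 2: Substitute values: z = (80 - 70) / 10
Step 3: z = 10 / 10 = 1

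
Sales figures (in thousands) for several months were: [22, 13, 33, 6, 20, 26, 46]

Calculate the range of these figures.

40

Step 1: Identify the maximum value: max = 46
Step 2: Identify the minimum value: min = 6
Step 3: Range = max - min = 46 - 6 = 40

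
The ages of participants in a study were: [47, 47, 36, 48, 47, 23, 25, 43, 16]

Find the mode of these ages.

47

Step 1: Count the frequency of each value:
  16: appears 1 time(s)
  23: appears 1 time(s)
  25: appears 1 time(s)
  36: appears 1 time(s)
  43: appears 1 time(s)
  47: appears 3 time(s)
  48: appears 1 time(s)
Step 2: The value 47 appears most frequently (3 times).
Step 3: Mode = 47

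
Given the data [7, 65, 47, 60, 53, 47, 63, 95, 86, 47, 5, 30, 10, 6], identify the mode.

47

Step 1: Count the frequency of each value:
  5: appears 1 time(s)
  6: appears 1 time(s)
  7: appears 1 time(s)
  10: appears 1 time(s)
  30: appears 1 time(s)
  47: appears 3 time(s)
  53: appears 1 time(s)
  60: appears 1 time(s)
  63: appears 1 time(s)
  65: appears 1 time(s)
  86: appears 1 time(s)
  95: appears 1 time(s)
Step 2: The value 47 appears most frequently (3 times).
Step 3: Mode = 47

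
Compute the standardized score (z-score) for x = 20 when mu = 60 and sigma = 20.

-2

Step 1: Recall the z-score formula: z = (x - mu) / sigma
Step 2: Substitute values: z = (20 - 60) / 20
Step 3: z = -40 / 20 = -2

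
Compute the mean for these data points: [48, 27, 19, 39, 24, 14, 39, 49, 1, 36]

29.6

Step 1: Sum all values: 48 + 27 + 19 + 39 + 24 + 14 + 39 + 49 + 1 + 36 = 296
Step 2: Count the number of values: n = 10
Step 3: Mean = sum / n = 296 / 10 = 29.6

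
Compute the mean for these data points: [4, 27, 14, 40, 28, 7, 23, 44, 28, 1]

21.6

Step 1: Sum all values: 4 + 27 + 14 + 40 + 28 + 7 + 23 + 44 + 28 + 1 = 216
Step 2: Count the number of values: n = 10
Step 3: Mean = sum / n = 216 / 10 = 21.6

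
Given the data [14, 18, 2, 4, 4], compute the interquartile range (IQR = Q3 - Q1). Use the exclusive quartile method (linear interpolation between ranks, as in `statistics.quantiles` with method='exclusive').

13

Step 1: Sort the data: [2, 4, 4, 14, 18]
Step 2: n = 5
Step 3: Using the exclusive quartile method:
  Q1 = 3
  Q2 (median) = 4
  Q3 = 16
  IQR = Q3 - Q1 = 16 - 3 = 13
Step 4: IQR = 13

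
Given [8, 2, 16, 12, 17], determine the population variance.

30.4

Step 1: Compute the mean: (8 + 2 + 16 + 12 + 17) / 5 = 11
Step 2: Compute squared deviations from the mean:
  (8 - 11)^2 = 9
  (2 - 11)^2 = 81
  (16 - 11)^2 = 25
  (12 - 11)^2 = 1
  (17 - 11)^2 = 36
Step 3: Sum of squared deviations = 152
Step 4: Population variance = 152 / 5 = 30.4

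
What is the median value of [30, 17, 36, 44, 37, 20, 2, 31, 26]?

30

Step 1: Sort the data in ascending order: [2, 17, 20, 26, 30, 31, 36, 37, 44]
Step 2: The number of values is n = 9.
Step 3: Since n is odd, the median is the middle value at position 5: 30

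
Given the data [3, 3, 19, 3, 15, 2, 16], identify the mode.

3

Step 1: Count the frequency of each value:
  2: appears 1 time(s)
  3: appears 3 time(s)
  15: appears 1 time(s)
  16: appears 1 time(s)
  19: appears 1 time(s)
Step 2: The value 3 appears most frequently (3 times).
Step 3: Mode = 3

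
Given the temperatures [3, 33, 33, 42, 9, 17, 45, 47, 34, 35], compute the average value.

29.8

Step 1: Sum all values: 3 + 33 + 33 + 42 + 9 + 17 + 45 + 47 + 34 + 35 = 298
Step 2: Count the number of values: n = 10
Step 3: Mean = sum / n = 298 / 10 = 29.8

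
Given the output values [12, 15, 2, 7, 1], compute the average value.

7.4

Step 1: Sum all values: 12 + 15 + 2 + 7 + 1 = 37
Step 2: Count the number of values: n = 5
Step 3: Mean = sum / n = 37 / 5 = 7.4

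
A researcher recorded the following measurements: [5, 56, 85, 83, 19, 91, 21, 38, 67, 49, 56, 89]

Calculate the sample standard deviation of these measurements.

29.4787

Step 1: Compute the mean: 54.9167
Step 2: Sum of squared deviations from the mean: 9558.9167
Step 3: Sample variance = 9558.9167 / 11 = 868.9924
Step 4: Standard deviation = sqrt(868.9924) = 29.4787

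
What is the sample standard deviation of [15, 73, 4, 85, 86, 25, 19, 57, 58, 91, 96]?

34.0155

Step 1: Compute the mean: 55.3636
Step 2: Sum of squared deviations from the mean: 11570.5455
Step 3: Sample variance = 11570.5455 / 10 = 1157.0545
Step 4: Standard deviation = sqrt(1157.0545) = 34.0155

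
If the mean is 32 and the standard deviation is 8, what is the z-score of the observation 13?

-2.375

Step 1: Recall the z-score formula: z = (x - mu) / sigma
Step 2: Substitute values: z = (13 - 32) / 8
Step 3: z = -19 / 8 = -2.375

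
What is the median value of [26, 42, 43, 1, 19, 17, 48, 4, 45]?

26

Step 1: Sort the data in ascending order: [1, 4, 17, 19, 26, 42, 43, 45, 48]
Step 2: The number of values is n = 9.
Step 3: Since n is odd, the median is the middle value at position 5: 26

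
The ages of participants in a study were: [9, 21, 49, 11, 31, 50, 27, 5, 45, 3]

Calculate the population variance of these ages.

299.29

Step 1: Compute the mean: (9 + 21 + 49 + 11 + 31 + 50 + 27 + 5 + 45 + 3) / 10 = 25.1
Step 2: Compute squared deviations from the mean:
  (9 - 25.1)^2 = 259.21
  (21 - 25.1)^2 = 16.81
  (49 - 25.1)^2 = 571.21
  (11 - 25.1)^2 = 198.81
  (31 - 25.1)^2 = 34.81
  (50 - 25.1)^2 = 620.01
  (27 - 25.1)^2 = 3.61
  (5 - 25.1)^2 = 404.01
  (45 - 25.1)^2 = 396.01
  (3 - 25.1)^2 = 488.41
Step 3: Sum of squared deviations = 2992.9
Step 4: Population variance = 2992.9 / 10 = 299.29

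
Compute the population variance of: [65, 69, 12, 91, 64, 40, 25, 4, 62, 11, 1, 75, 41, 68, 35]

770.96

Step 1: Compute the mean: (65 + 69 + 12 + 91 + 64 + 40 + 25 + 4 + 62 + 11 + 1 + 75 + 41 + 68 + 35) / 15 = 44.2
Step 2: Compute squared deviations from the mean:
  (65 - 44.2)^2 = 432.64
  (69 - 44.2)^2 = 615.04
  (12 - 44.2)^2 = 1036.84
  (91 - 44.2)^2 = 2190.24
  (64 - 44.2)^2 = 392.04
  (40 - 44.2)^2 = 17.64
  (25 - 44.2)^2 = 368.64
  (4 - 44.2)^2 = 1616.04
  (62 - 44.2)^2 = 316.84
  (11 - 44.2)^2 = 1102.24
  (1 - 44.2)^2 = 1866.24
  (75 - 44.2)^2 = 948.64
  (41 - 44.2)^2 = 10.24
  (68 - 44.2)^2 = 566.44
  (35 - 44.2)^2 = 84.64
Step 3: Sum of squared deviations = 11564.4
Step 4: Population variance = 11564.4 / 15 = 770.96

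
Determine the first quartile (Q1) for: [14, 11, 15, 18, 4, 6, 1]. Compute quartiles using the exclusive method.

4

Step 1: Sort the data: [1, 4, 6, 11, 14, 15, 18]
Step 2: n = 7
Step 3: Using the exclusive quartile method:
  Q1 = 4
  Q2 (median) = 11
  Q3 = 15
  IQR = Q3 - Q1 = 15 - 4 = 11
Step 4: Q1 = 4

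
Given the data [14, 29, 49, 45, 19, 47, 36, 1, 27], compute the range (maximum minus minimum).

48

Step 1: Identify the maximum value: max = 49
Step 2: Identify the minimum value: min = 1
Step 3: Range = max - min = 49 - 1 = 48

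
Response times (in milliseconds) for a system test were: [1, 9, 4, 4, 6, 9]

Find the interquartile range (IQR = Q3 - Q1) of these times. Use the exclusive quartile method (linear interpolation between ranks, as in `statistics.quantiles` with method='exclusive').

5.75

Step 1: Sort the data: [1, 4, 4, 6, 9, 9]
Step 2: n = 6
Step 3: Using the exclusive quartile method:
  Q1 = 3.25
  Q2 (median) = 5
  Q3 = 9
  IQR = Q3 - Q1 = 9 - 3.25 = 5.75
Step 4: IQR = 5.75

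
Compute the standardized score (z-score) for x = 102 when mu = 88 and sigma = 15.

0.9333

Step 1: Recall the z-score formula: z = (x - mu) / sigma
Step 2: Substitute values: z = (102 - 88) / 15
Step 3: z = 14 / 15 = 0.9333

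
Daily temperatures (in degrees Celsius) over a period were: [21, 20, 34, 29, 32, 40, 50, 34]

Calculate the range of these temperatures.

30

Step 1: Identify the maximum value: max = 50
Step 2: Identify the minimum value: min = 20
Step 3: Range = max - min = 50 - 20 = 30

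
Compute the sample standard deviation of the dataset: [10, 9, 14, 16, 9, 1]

5.1929

Step 1: Compute the mean: 9.8333
Step 2: Sum of squared deviations from the mean: 134.8333
Step 3: Sample variance = 134.8333 / 5 = 26.9667
Step 4: Standard deviation = sqrt(26.9667) = 5.1929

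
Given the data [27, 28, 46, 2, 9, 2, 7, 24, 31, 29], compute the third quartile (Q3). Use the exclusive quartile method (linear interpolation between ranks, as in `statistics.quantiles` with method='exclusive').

29.5

Step 1: Sort the data: [2, 2, 7, 9, 24, 27, 28, 29, 31, 46]
Step 2: n = 10
Step 3: Using the exclusive quartile method:
  Q1 = 5.75
  Q2 (median) = 25.5
  Q3 = 29.5
  IQR = Q3 - Q1 = 29.5 - 5.75 = 23.75
Step 4: Q3 = 29.5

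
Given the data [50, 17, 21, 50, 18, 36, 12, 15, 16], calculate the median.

18

Step 1: Sort the data in ascending order: [12, 15, 16, 17, 18, 21, 36, 50, 50]
Step 2: The number of values is n = 9.
Step 3: Since n is odd, the median is the middle value at position 5: 18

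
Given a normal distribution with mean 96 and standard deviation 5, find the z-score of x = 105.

1.8

Step 1: Recall the z-score formula: z = (x - mu) / sigma
Step 2: Substitute values: z = (105 - 96) / 5
Step 3: z = 9 / 5 = 1.8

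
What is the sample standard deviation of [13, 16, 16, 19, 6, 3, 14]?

5.7982

Step 1: Compute the mean: 12.4286
Step 2: Sum of squared deviations from the mean: 201.7143
Step 3: Sample variance = 201.7143 / 6 = 33.619
Step 4: Standard deviation = sqrt(33.619) = 5.7982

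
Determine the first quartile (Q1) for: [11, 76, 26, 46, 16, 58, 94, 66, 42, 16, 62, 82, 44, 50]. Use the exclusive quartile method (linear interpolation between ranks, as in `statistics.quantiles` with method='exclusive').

23.5

Step 1: Sort the data: [11, 16, 16, 26, 42, 44, 46, 50, 58, 62, 66, 76, 82, 94]
Step 2: n = 14
Step 3: Using the exclusive quartile method:
  Q1 = 23.5
  Q2 (median) = 48
  Q3 = 68.5
  IQR = Q3 - Q1 = 68.5 - 23.5 = 45
Step 4: Q1 = 23.5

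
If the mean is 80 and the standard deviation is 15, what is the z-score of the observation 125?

3

Step 1: Recall the z-score formula: z = (x - mu) / sigma
Step 2: Substitute values: z = (125 - 80) / 15
Step 3: z = 45 / 15 = 3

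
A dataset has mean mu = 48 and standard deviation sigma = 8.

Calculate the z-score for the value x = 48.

0

Step 1: Recall the z-score formula: z = (x - mu) / sigma
Step 2: Substitute values: z = (48 - 48) / 8
Step 3: z = 0 / 8 = 0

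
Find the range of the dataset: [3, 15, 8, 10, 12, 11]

12

Step 1: Identify the maximum value: max = 15
Step 2: Identify the minimum value: min = 3
Step 3: Range = max - min = 15 - 3 = 12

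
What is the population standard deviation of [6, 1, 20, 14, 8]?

6.5848

Step 1: Compute the mean: 9.8
Step 2: Sum of squared deviations from the mean: 216.8
Step 3: Population variance = 216.8 / 5 = 43.36
Step 4: Standard deviation = sqrt(43.36) = 6.5848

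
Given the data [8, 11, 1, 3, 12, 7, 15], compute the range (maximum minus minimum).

14

Step 1: Identify the maximum value: max = 15
Step 2: Identify the minimum value: min = 1
Step 3: Range = max - min = 15 - 1 = 14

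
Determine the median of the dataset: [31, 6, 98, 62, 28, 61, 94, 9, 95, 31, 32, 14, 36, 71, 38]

36

Step 1: Sort the data in ascending order: [6, 9, 14, 28, 31, 31, 32, 36, 38, 61, 62, 71, 94, 95, 98]
Step 2: The number of values is n = 15.
Step 3: Since n is odd, the median is the middle value at position 8: 36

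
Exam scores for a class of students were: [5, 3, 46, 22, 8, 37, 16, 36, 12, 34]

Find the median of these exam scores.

19

Step 1: Sort the data in ascending order: [3, 5, 8, 12, 16, 22, 34, 36, 37, 46]
Step 2: The number of values is n = 10.
Step 3: Since n is even, the median is the average of positions 5 and 6:
  Median = (16 + 22) / 2 = 19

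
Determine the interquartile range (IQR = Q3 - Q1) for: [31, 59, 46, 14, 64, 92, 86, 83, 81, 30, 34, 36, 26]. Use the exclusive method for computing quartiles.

51.5

Step 1: Sort the data: [14, 26, 30, 31, 34, 36, 46, 59, 64, 81, 83, 86, 92]
Step 2: n = 13
Step 3: Using the exclusive quartile method:
  Q1 = 30.5
  Q2 (median) = 46
  Q3 = 82
  IQR = Q3 - Q1 = 82 - 30.5 = 51.5
Step 4: IQR = 51.5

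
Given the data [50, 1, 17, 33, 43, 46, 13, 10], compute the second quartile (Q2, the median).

25

Step 1: Sort the data: [1, 10, 13, 17, 33, 43, 46, 50]
Step 2: n = 8
Step 3: Q2 is the median. Since n is even, it is the average of the values at positions 4 and 5:
  Q2 = (17 + 33) / 2 = 25
Step 4: Q2 = 25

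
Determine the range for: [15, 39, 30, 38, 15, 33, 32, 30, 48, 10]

38

Step 1: Identify the maximum value: max = 48
Step 2: Identify the minimum value: min = 10
Step 3: Range = max - min = 48 - 10 = 38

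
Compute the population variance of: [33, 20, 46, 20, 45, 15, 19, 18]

138.5

Step 1: Compute the mean: (33 + 20 + 46 + 20 + 45 + 15 + 19 + 18) / 8 = 27
Step 2: Compute squared deviations from the mean:
  (33 - 27)^2 = 36
  (20 - 27)^2 = 49
  (46 - 27)^2 = 361
  (20 - 27)^2 = 49
  (45 - 27)^2 = 324
  (15 - 27)^2 = 144
  (19 - 27)^2 = 64
  (18 - 27)^2 = 81
Step 3: Sum of squared deviations = 1108
Step 4: Population variance = 1108 / 8 = 138.5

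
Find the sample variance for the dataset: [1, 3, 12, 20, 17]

70.3

Step 1: Compute the mean: (1 + 3 + 12 + 20 + 17) / 5 = 10.6
Step 2: Compute squared deviations from the mean:
  (1 - 10.6)^2 = 92.16
  (3 - 10.6)^2 = 57.76
  (12 - 10.6)^2 = 1.96
  (20 - 10.6)^2 = 88.36
  (17 - 10.6)^2 = 40.96
Step 3: Sum of squared deviations = 281.2
Step 4: Sample variance = 281.2 / 4 = 70.3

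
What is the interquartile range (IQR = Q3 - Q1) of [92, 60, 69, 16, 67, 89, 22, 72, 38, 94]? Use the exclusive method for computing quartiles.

55.75

Step 1: Sort the data: [16, 22, 38, 60, 67, 69, 72, 89, 92, 94]
Step 2: n = 10
Step 3: Using the exclusive quartile method:
  Q1 = 34
  Q2 (median) = 68
  Q3 = 89.75
  IQR = Q3 - Q1 = 89.75 - 34 = 55.75
Step 4: IQR = 55.75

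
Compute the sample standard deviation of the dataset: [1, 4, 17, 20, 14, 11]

7.414

Step 1: Compute the mean: 11.1667
Step 2: Sum of squared deviations from the mean: 274.8333
Step 3: Sample variance = 274.8333 / 5 = 54.9667
Step 4: Standard deviation = sqrt(54.9667) = 7.414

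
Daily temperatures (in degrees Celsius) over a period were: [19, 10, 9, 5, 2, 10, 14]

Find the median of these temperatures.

10

Step 1: Sort the data in ascending order: [2, 5, 9, 10, 10, 14, 19]
Step 2: The number of values is n = 7.
Step 3: Since n is odd, the median is the middle value at position 4: 10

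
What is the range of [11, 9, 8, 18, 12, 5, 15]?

13

Step 1: Identify the maximum value: max = 18
Step 2: Identify the minimum value: min = 5
Step 3: Range = max - min = 18 - 5 = 13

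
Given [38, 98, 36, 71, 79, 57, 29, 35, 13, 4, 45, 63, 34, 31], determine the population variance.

615.4541

Step 1: Compute the mean: (38 + 98 + 36 + 71 + 79 + 57 + 29 + 35 + 13 + 4 + 45 + 63 + 34 + 31) / 14 = 45.2143
Step 2: Compute squared deviations from the mean:
  (38 - 45.2143)^2 = 52.0459
  (98 - 45.2143)^2 = 2786.3316
  (36 - 45.2143)^2 = 84.9031
  (71 - 45.2143)^2 = 664.9031
  (79 - 45.2143)^2 = 1141.4745
  (57 - 45.2143)^2 = 138.9031
  (29 - 45.2143)^2 = 262.9031
  (35 - 45.2143)^2 = 104.3316
  (13 - 45.2143)^2 = 1037.7602
  (4 - 45.2143)^2 = 1698.6173
  (45 - 45.2143)^2 = 0.0459
  (63 - 45.2143)^2 = 316.3316
  (34 - 45.2143)^2 = 125.7602
  (31 - 45.2143)^2 = 202.0459
Step 3: Sum of squared deviations = 8616.3571
Step 4: Population variance = 8616.3571 / 14 = 615.4541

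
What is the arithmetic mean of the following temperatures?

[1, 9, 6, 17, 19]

10.4

Step 1: Sum all values: 1 + 9 + 6 + 17 + 19 = 52
Step 2: Count the number of values: n = 5
Step 3: Mean = sum / n = 52 / 5 = 10.4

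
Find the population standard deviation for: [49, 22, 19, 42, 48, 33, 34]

10.9768

Step 1: Compute the mean: 35.2857
Step 2: Sum of squared deviations from the mean: 843.4286
Step 3: Population variance = 843.4286 / 7 = 120.4898
Step 4: Standard deviation = sqrt(120.4898) = 10.9768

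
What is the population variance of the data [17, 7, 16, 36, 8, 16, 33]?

110.2857

Step 1: Compute the mean: (17 + 7 + 16 + 36 + 8 + 16 + 33) / 7 = 19
Step 2: Compute squared deviations from the mean:
  (17 - 19)^2 = 4
  (7 - 19)^2 = 144
  (16 - 19)^2 = 9
  (36 - 19)^2 = 289
  (8 - 19)^2 = 121
  (16 - 19)^2 = 9
  (33 - 19)^2 = 196
Step 3: Sum of squared deviations = 772
Step 4: Population variance = 772 / 7 = 110.2857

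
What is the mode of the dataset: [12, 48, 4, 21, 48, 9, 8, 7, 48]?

48

Step 1: Count the frequency of each value:
  4: appears 1 time(s)
  7: appears 1 time(s)
  8: appears 1 time(s)
  9: appears 1 time(s)
  12: appears 1 time(s)
  21: appears 1 time(s)
  48: appears 3 time(s)
Step 2: The value 48 appears most frequently (3 times).
Step 3: Mode = 48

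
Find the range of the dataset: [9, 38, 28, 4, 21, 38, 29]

34

Step 1: Identify the maximum value: max = 38
Step 2: Identify the minimum value: min = 4
Step 3: Range = max - min = 38 - 4 = 34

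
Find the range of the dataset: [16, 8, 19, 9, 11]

11

Step 1: Identify the maximum value: max = 19
Step 2: Identify the minimum value: min = 8
Step 3: Range = max - min = 19 - 8 = 11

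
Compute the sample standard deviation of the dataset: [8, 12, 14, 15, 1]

5.7009

Step 1: Compute the mean: 10
Step 2: Sum of squared deviations from the mean: 130
Step 3: Sample variance = 130 / 4 = 32.5
Step 4: Standard deviation = sqrt(32.5) = 5.7009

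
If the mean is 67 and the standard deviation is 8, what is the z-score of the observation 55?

-1.5

Step 1: Recall the z-score formula: z = (x - mu) / sigma
Step 2: Substitute values: z = (55 - 67) / 8
Step 3: z = -12 / 8 = -1.5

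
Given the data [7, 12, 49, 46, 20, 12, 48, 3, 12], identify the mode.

12

Step 1: Count the frequency of each value:
  3: appears 1 time(s)
  7: appears 1 time(s)
  12: appears 3 time(s)
  20: appears 1 time(s)
  46: appears 1 time(s)
  48: appears 1 time(s)
  49: appears 1 time(s)
Step 2: The value 12 appears most frequently (3 times).
Step 3: Mode = 12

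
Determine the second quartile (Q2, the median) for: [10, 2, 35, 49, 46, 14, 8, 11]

12.5

Step 1: Sort the data: [2, 8, 10, 11, 14, 35, 46, 49]
Step 2: n = 8
Step 3: Q2 is the median. Since n is even, it is the average of the values at positions 4 and 5:
  Q2 = (11 + 14) / 2 = 12.5
Step 4: Q2 = 12.5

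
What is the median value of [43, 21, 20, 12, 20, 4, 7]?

20

Step 1: Sort the data in ascending order: [4, 7, 12, 20, 20, 21, 43]
Step 2: The number of values is n = 7.
Step 3: Since n is odd, the median is the middle value at position 4: 20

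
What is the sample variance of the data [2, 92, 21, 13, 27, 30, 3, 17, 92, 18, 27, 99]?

1283.2955

Step 1: Compute the mean: (2 + 92 + 21 + 13 + 27 + 30 + 3 + 17 + 92 + 18 + 27 + 99) / 12 = 36.75
Step 2: Compute squared deviations from the mean:
  (2 - 36.75)^2 = 1207.5625
  (92 - 36.75)^2 = 3052.5625
  (21 - 36.75)^2 = 248.0625
  (13 - 36.75)^2 = 564.0625
  (27 - 36.75)^2 = 95.0625
  (30 - 36.75)^2 = 45.5625
  (3 - 36.75)^2 = 1139.0625
  (17 - 36.75)^2 = 390.0625
  (92 - 36.75)^2 = 3052.5625
  (18 - 36.75)^2 = 351.5625
  (27 - 36.75)^2 = 95.0625
  (99 - 36.75)^2 = 3875.0625
Step 3: Sum of squared deviations = 14116.25
Step 4: Sample variance = 14116.25 / 11 = 1283.2955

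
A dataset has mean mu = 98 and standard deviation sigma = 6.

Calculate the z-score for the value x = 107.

1.5

Step 1: Recall the z-score formula: z = (x - mu) / sigma
Step 2: Substitute values: z = (107 - 98) / 6
Step 3: z = 9 / 6 = 1.5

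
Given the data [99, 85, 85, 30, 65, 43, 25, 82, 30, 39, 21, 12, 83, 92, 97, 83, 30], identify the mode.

30

Step 1: Count the frequency of each value:
  12: appears 1 time(s)
  21: appears 1 time(s)
  25: appears 1 time(s)
  30: appears 3 time(s)
  39: appears 1 time(s)
  43: appears 1 time(s)
  65: appears 1 time(s)
  82: appears 1 time(s)
  83: appears 2 time(s)
  85: appears 2 time(s)
  92: appears 1 time(s)
  97: appears 1 time(s)
  99: appears 1 time(s)
Step 2: The value 30 appears most frequently (3 times).
Step 3: Mode = 30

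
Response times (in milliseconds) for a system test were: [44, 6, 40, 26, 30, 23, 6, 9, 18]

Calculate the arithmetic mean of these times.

22.4444

Step 1: Sum all values: 44 + 6 + 40 + 26 + 30 + 23 + 6 + 9 + 18 = 202
Step 2: Count the number of values: n = 9
Step 3: Mean = sum / n = 202 / 9 = 22.4444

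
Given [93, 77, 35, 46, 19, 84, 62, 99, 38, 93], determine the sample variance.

815.8222

Step 1: Compute the mean: (93 + 77 + 35 + 46 + 19 + 84 + 62 + 99 + 38 + 93) / 10 = 64.6
Step 2: Compute squared deviations from the mean:
  (93 - 64.6)^2 = 806.56
  (77 - 64.6)^2 = 153.76
  (35 - 64.6)^2 = 876.16
  (46 - 64.6)^2 = 345.96
  (19 - 64.6)^2 = 2079.36
  (84 - 64.6)^2 = 376.36
  (62 - 64.6)^2 = 6.76
  (99 - 64.6)^2 = 1183.36
  (38 - 64.6)^2 = 707.56
  (93 - 64.6)^2 = 806.56
Step 3: Sum of squared deviations = 7342.4
Step 4: Sample variance = 7342.4 / 9 = 815.8222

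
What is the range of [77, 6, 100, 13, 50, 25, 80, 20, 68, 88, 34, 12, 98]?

94

Step 1: Identify the maximum value: max = 100
Step 2: Identify the minimum value: min = 6
Step 3: Range = max - min = 100 - 6 = 94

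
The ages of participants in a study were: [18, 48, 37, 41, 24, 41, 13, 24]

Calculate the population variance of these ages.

139.4375

Step 1: Compute the mean: (18 + 48 + 37 + 41 + 24 + 41 + 13 + 24) / 8 = 30.75
Step 2: Compute squared deviations from the mean:
  (18 - 30.75)^2 = 162.5625
  (48 - 30.75)^2 = 297.5625
  (37 - 30.75)^2 = 39.0625
  (41 - 30.75)^2 = 105.0625
  (24 - 30.75)^2 = 45.5625
  (41 - 30.75)^2 = 105.0625
  (13 - 30.75)^2 = 315.0625
  (24 - 30.75)^2 = 45.5625
Step 3: Sum of squared deviations = 1115.5
Step 4: Population variance = 1115.5 / 8 = 139.4375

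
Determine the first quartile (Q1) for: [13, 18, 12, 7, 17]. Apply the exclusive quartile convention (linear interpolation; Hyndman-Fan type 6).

9.5

Step 1: Sort the data: [7, 12, 13, 17, 18]
Step 2: n = 5
Step 3: Using the exclusive quartile method:
  Q1 = 9.5
  Q2 (median) = 13
  Q3 = 17.5
  IQR = Q3 - Q1 = 17.5 - 9.5 = 8
Step 4: Q1 = 9.5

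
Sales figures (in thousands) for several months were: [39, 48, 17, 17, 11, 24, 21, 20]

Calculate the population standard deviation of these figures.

11.6719

Step 1: Compute the mean: 24.625
Step 2: Sum of squared deviations from the mean: 1089.875
Step 3: Population variance = 1089.875 / 8 = 136.2344
Step 4: Standard deviation = sqrt(136.2344) = 11.6719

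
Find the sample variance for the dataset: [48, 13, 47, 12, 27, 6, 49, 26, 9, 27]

278.7111

Step 1: Compute the mean: (48 + 13 + 47 + 12 + 27 + 6 + 49 + 26 + 9 + 27) / 10 = 26.4
Step 2: Compute squared deviations from the mean:
  (48 - 26.4)^2 = 466.56
  (13 - 26.4)^2 = 179.56
  (47 - 26.4)^2 = 424.36
  (12 - 26.4)^2 = 207.36
  (27 - 26.4)^2 = 0.36
  (6 - 26.4)^2 = 416.16
  (49 - 26.4)^2 = 510.76
  (26 - 26.4)^2 = 0.16
  (9 - 26.4)^2 = 302.76
  (27 - 26.4)^2 = 0.36
Step 3: Sum of squared deviations = 2508.4
Step 4: Sample variance = 2508.4 / 9 = 278.7111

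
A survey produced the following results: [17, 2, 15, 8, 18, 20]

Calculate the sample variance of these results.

47.8667

Step 1: Compute the mean: (17 + 2 + 15 + 8 + 18 + 20) / 6 = 13.3333
Step 2: Compute squared deviations from the mean:
  (17 - 13.3333)^2 = 13.4444
  (2 - 13.3333)^2 = 128.4444
  (15 - 13.3333)^2 = 2.7778
  (8 - 13.3333)^2 = 28.4444
  (18 - 13.3333)^2 = 21.7778
  (20 - 13.3333)^2 = 44.4444
Step 3: Sum of squared deviations = 239.3333
Step 4: Sample variance = 239.3333 / 5 = 47.8667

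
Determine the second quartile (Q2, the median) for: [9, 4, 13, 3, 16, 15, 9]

9

Step 1: Sort the data: [3, 4, 9, 9, 13, 15, 16]
Step 2: n = 7
Step 3: Q2 is the median. Since n is odd, it is the middle value at position 4: 9
Step 4: Q2 = 9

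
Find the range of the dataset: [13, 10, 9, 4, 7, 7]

9

Step 1: Identify the maximum value: max = 13
Step 2: Identify the minimum value: min = 4
Step 3: Range = max - min = 13 - 4 = 9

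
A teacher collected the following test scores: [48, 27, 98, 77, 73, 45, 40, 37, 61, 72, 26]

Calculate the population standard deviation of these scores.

21.9605

Step 1: Compute the mean: 54.9091
Step 2: Sum of squared deviations from the mean: 5304.9091
Step 3: Population variance = 5304.9091 / 11 = 482.2645
Step 4: Standard deviation = sqrt(482.2645) = 21.9605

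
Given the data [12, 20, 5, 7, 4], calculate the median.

7

Step 1: Sort the data in ascending order: [4, 5, 7, 12, 20]
Step 2: The number of values is n = 5.
Step 3: Since n is odd, the median is the middle value at position 3: 7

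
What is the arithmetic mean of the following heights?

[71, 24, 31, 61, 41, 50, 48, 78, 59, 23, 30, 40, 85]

49.3077

Step 1: Sum all values: 71 + 24 + 31 + 61 + 41 + 50 + 48 + 78 + 59 + 23 + 30 + 40 + 85 = 641
Step 2: Count the number of values: n = 13
Step 3: Mean = sum / n = 641 / 13 = 49.3077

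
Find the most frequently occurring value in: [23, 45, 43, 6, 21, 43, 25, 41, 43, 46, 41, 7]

43

Step 1: Count the frequency of each value:
  6: appears 1 time(s)
  7: appears 1 time(s)
  21: appears 1 time(s)
  23: appears 1 time(s)
  25: appears 1 time(s)
  41: appears 2 time(s)
  43: appears 3 time(s)
  45: appears 1 time(s)
  46: appears 1 time(s)
Step 2: The value 43 appears most frequently (3 times).
Step 3: Mode = 43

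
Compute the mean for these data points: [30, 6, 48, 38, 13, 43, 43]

31.5714

Step 1: Sum all values: 30 + 6 + 48 + 38 + 13 + 43 + 43 = 221
Step 2: Count the number of values: n = 7
Step 3: Mean = sum / n = 221 / 7 = 31.5714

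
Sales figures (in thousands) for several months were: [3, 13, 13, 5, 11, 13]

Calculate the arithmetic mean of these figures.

9.6667

Step 1: Sum all values: 3 + 13 + 13 + 5 + 11 + 13 = 58
Step 2: Count the number of values: n = 6
Step 3: Mean = sum / n = 58 / 6 = 9.6667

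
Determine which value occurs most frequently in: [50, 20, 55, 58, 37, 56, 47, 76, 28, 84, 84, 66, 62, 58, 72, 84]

84

Step 1: Count the frequency of each value:
  20: appears 1 time(s)
  28: appears 1 time(s)
  37: appears 1 time(s)
  47: appears 1 time(s)
  50: appears 1 time(s)
  55: appears 1 time(s)
  56: appears 1 time(s)
  58: appears 2 time(s)
  62: appears 1 time(s)
  66: appears 1 time(s)
  72: appears 1 time(s)
  76: appears 1 time(s)
  84: appears 3 time(s)
Step 2: The value 84 appears most frequently (3 times).
Step 3: Mode = 84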